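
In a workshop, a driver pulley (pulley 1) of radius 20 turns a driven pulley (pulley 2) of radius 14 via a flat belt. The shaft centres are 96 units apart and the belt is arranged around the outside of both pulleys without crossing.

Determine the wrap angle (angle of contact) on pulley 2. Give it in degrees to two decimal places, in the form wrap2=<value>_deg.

open belt: β = asin((r2−r1)/C) = asin(-6/96) = -3.5833°
wrap1 = π − 2β = 187.1666°
wrap2 = π + 2β = 172.8334°

wrap2=172.83_deg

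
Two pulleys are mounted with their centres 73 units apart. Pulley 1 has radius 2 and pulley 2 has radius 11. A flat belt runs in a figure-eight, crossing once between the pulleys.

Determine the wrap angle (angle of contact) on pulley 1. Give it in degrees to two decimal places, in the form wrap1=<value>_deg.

crossed belt: β = asin((r1+r2)/C) = asin(13/73) = 10.2581°
wrap1 = wrap2 = π + 2β = 200.5161°

wrap1=200.52_deg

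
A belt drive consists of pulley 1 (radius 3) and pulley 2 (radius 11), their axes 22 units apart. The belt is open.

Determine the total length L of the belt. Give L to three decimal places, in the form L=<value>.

open belt: β = asin((r2−r1)/C) = asin(8/22) = 21.3237°
wrap1 = π − 2β = 137.3526°
wrap2 = π + 2β = 222.6474°
tangent length = C·cosβ = 20.4939
L = r1·wrap1 + r2·wrap2 + 2·C·cosβ = 3·2.3973 + 11·3.8859 + 2·20.4939 = 90.9248

L=90.925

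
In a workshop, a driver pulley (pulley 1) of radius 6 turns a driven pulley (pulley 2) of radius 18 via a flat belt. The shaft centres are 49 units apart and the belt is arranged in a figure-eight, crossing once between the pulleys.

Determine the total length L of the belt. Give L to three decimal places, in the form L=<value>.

L=185.407

crossed belt: β = asin((r1+r2)/C) = asin(24/49) = 29.3272°
wrap1 = wrap2 = π + 2β = 238.6543°
tangent length = C·cosβ = 42.7200
L = (r1+r2)·wrap + 2·C·cosβ = 24·4.1653 + 2·42.7200 = 185.4073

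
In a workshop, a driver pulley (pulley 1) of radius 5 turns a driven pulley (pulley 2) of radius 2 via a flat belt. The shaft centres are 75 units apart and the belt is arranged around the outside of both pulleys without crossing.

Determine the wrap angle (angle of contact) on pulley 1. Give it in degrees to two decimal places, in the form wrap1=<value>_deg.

wrap1=184.58_deg

open belt: β = asin((r2−r1)/C) = asin(-3/75) = -2.2924°
wrap1 = π − 2β = 184.5849°
wrap2 = π + 2β = 175.4151°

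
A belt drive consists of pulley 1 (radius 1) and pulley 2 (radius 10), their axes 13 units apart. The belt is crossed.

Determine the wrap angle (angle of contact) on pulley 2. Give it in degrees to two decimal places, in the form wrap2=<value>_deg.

crossed belt: β = asin((r1+r2)/C) = asin(11/13) = 57.7958°
wrap1 = wrap2 = π + 2β = 295.5915°

wrap2=295.59_deg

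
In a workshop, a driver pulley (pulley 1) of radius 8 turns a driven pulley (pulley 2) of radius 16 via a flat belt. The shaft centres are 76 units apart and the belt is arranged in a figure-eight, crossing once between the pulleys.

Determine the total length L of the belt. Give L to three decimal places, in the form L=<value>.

crossed belt: β = asin((r1+r2)/C) = asin(24/76) = 18.4085°
wrap1 = wrap2 = π + 2β = 216.8170°
tangent length = C·cosβ = 72.1110
L = (r1+r2)·wrap + 2·C·cosβ = 24·3.7842 + 2·72.1110 = 235.0421

L=235.042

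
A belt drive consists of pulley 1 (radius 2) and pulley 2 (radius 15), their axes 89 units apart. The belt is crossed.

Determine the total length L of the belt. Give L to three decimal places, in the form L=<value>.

L=234.664

crossed belt: β = asin((r1+r2)/C) = asin(17/89) = 11.0118°
wrap1 = wrap2 = π + 2β = 202.0236°
tangent length = C·cosβ = 87.3613
L = (r1+r2)·wrap + 2·C·cosβ = 17·3.5260 + 2·87.3613 = 234.6642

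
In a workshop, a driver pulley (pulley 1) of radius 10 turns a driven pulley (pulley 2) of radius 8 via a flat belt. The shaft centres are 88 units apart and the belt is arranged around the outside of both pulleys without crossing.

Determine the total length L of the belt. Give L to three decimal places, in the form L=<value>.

open belt: β = asin((r2−r1)/C) = asin(-2/88) = -1.3023°
wrap1 = π − 2β = 182.6046°
wrap2 = π + 2β = 177.3954°
tangent length = C·cosβ = 87.9773
L = r1·wrap1 + r2·wrap2 + 2·C·cosβ = 10·3.1871 + 8·3.0961 + 2·87.9773 = 232.5941

L=232.594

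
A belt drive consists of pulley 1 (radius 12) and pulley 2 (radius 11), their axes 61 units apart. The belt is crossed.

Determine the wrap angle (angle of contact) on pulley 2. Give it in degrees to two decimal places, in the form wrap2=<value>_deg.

crossed belt: β = asin((r1+r2)/C) = asin(23/61) = 22.1510°
wrap1 = wrap2 = π + 2β = 224.3020°

wrap2=224.30_deg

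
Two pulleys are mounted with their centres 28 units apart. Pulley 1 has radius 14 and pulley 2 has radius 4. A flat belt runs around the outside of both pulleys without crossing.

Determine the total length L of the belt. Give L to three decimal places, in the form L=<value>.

L=116.160

open belt: β = asin((r2−r1)/C) = asin(-10/28) = -20.9248°
wrap1 = π − 2β = 221.8497°
wrap2 = π + 2β = 138.1503°
tangent length = C·cosβ = 26.1534
L = r1·wrap1 + r2·wrap2 + 2·C·cosβ = 14·3.8720 + 4·2.4112 + 2·26.1534 = 116.1596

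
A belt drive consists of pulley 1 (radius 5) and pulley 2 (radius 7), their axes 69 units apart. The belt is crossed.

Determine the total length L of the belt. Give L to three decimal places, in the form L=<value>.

L=177.791

crossed belt: β = asin((r1+r2)/C) = asin(12/69) = 10.0154°
wrap1 = wrap2 = π + 2β = 200.0308°
tangent length = C·cosβ = 67.9485
L = (r1+r2)·wrap + 2·C·cosβ = 12·3.4912 + 2·67.9485 = 177.7914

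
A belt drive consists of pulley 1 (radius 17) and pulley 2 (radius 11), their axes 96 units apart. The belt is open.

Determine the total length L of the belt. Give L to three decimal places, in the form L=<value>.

L=280.340

open belt: β = asin((r2−r1)/C) = asin(-6/96) = -3.5833°
wrap1 = π − 2β = 187.1666°
wrap2 = π + 2β = 172.8334°
tangent length = C·cosβ = 95.8123
L = r1·wrap1 + r2·wrap2 + 2·C·cosβ = 17·3.2667 + 11·3.0165 + 2·95.8123 = 280.3397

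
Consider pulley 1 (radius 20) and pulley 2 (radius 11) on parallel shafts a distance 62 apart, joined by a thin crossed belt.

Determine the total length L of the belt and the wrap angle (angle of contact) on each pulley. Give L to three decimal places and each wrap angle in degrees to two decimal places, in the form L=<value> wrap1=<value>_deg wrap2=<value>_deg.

L=237.240 wrap1=240.00_deg wrap2=240.00_deg

crossed belt: β = asin((r1+r2)/C) = asin(31/62) = 30.0000°
wrap1 = wrap2 = π + 2β = 240.0000°
tangent length = C·cosβ = 53.6936
L = (r1+r2)·wrap + 2·C·cosβ = 31·4.1888 + 2·53.6936 = 237.2396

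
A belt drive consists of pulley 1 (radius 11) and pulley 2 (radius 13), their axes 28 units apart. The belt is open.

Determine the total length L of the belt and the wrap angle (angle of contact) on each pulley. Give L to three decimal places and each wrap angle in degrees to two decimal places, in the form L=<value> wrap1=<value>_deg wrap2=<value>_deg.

L=131.541 wrap1=171.81_deg wrap2=188.19_deg

open belt: β = asin((r2−r1)/C) = asin(2/28) = 4.0960°
wrap1 = π − 2β = 171.8079°
wrap2 = π + 2β = 188.1921°
tangent length = C·cosβ = 27.9285
L = r1·wrap1 + r2·wrap2 + 2·C·cosβ = 11·2.9986 + 13·3.2846 + 2·27.9285 = 131.5411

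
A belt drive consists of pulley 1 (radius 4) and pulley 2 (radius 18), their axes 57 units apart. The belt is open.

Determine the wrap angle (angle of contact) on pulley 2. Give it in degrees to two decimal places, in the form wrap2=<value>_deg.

open belt: β = asin((r2−r1)/C) = asin(14/57) = 14.2181°
wrap1 = π − 2β = 151.5638°
wrap2 = π + 2β = 208.4362°

wrap2=208.44_deg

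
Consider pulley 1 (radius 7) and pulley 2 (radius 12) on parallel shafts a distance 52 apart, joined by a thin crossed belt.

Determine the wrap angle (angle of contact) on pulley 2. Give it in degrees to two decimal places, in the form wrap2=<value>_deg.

crossed belt: β = asin((r1+r2)/C) = asin(19/52) = 21.4313°
wrap1 = wrap2 = π + 2β = 222.8625°

wrap2=222.86_deg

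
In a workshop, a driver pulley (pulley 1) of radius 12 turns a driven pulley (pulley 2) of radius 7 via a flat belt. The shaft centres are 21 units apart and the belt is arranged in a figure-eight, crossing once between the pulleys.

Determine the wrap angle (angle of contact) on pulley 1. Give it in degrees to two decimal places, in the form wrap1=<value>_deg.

crossed belt: β = asin((r1+r2)/C) = asin(19/21) = 64.7912°
wrap1 = wrap2 = π + 2β = 309.5825°

wrap1=309.58_deg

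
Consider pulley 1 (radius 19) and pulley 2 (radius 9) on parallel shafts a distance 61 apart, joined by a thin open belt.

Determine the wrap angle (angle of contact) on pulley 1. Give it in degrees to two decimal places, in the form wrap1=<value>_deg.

wrap1=198.87_deg

open belt: β = asin((r2−r1)/C) = asin(-10/61) = -9.4353°
wrap1 = π − 2β = 198.8707°
wrap2 = π + 2β = 161.1293°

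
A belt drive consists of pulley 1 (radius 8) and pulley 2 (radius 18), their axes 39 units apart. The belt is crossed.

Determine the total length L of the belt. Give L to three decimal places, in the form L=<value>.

L=177.765

crossed belt: β = asin((r1+r2)/C) = asin(26/39) = 41.8103°
wrap1 = wrap2 = π + 2β = 263.6206°
tangent length = C·cosβ = 29.0689
L = (r1+r2)·wrap + 2·C·cosβ = 26·4.6010 + 2·29.0689 = 177.7650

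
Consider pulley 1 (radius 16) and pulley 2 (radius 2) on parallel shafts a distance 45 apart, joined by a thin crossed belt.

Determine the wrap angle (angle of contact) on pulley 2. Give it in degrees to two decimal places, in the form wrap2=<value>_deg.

crossed belt: β = asin((r1+r2)/C) = asin(18/45) = 23.5782°
wrap1 = wrap2 = π + 2β = 227.1564°

wrap2=227.16_deg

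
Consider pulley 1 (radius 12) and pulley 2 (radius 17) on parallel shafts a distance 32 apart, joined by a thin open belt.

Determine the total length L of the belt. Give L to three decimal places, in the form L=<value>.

open belt: β = asin((r2−r1)/C) = asin(5/32) = 8.9893°
wrap1 = π − 2β = 162.0214°
wrap2 = π + 2β = 197.9786°
tangent length = C·cosβ = 31.6070
L = r1·wrap1 + r2·wrap2 + 2·C·cosβ = 12·2.8278 + 17·3.4554 + 2·31.6070 = 155.8890

L=155.889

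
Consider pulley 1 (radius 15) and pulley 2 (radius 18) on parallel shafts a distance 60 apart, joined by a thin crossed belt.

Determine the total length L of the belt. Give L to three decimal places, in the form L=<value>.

crossed belt: β = asin((r1+r2)/C) = asin(33/60) = 33.3670°
wrap1 = wrap2 = π + 2β = 246.7340°
tangent length = C·cosβ = 50.1099
L = (r1+r2)·wrap + 2·C·cosβ = 33·4.3063 + 2·50.1099 = 242.3284

L=242.328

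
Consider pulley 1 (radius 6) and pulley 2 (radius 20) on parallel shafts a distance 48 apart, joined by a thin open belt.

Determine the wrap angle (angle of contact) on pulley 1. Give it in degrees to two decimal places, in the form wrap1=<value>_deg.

open belt: β = asin((r2−r1)/C) = asin(14/48) = 16.9578°
wrap1 = π − 2β = 146.0845°
wrap2 = π + 2β = 213.9155°

wrap1=146.08_deg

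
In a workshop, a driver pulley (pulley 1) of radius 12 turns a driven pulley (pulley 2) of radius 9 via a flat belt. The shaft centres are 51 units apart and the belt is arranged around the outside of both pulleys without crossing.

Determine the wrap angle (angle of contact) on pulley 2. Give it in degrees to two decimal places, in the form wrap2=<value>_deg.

wrap2=173.26_deg

open belt: β = asin((r2−r1)/C) = asin(-3/51) = -3.3723°
wrap1 = π − 2β = 186.7446°
wrap2 = π + 2β = 173.2554°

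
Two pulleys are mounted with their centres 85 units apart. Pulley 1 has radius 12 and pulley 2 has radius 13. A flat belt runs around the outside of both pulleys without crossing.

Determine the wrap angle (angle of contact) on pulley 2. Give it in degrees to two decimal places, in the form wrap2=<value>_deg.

wrap2=181.35_deg

open belt: β = asin((r2−r1)/C) = asin(1/85) = 0.6741°
wrap1 = π − 2β = 178.6518°
wrap2 = π + 2β = 181.3482°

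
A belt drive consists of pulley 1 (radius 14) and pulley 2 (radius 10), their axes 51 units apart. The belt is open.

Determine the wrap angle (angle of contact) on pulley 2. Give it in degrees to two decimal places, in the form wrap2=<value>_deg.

wrap2=171.00_deg

open belt: β = asin((r2−r1)/C) = asin(-4/51) = -4.4984°
wrap1 = π − 2β = 188.9968°
wrap2 = π + 2β = 171.0032°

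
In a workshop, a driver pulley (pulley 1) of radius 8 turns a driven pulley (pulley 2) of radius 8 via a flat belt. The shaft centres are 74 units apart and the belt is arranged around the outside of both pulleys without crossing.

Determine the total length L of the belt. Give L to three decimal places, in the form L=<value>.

open belt: β = asin((r2−r1)/C) = asin(0/74) = 0.0000°
wrap1 = π − 2β = 180.0000°
wrap2 = π + 2β = 180.0000°
tangent length = C·cosβ = 74.0000
L = r1·wrap1 + r2·wrap2 + 2·C·cosβ = 8·3.1416 + 8·3.1416 + 2·74.0000 = 198.2655

L=198.265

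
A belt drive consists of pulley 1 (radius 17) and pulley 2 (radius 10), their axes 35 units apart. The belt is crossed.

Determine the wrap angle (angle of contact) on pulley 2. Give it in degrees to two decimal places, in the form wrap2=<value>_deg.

wrap2=280.96_deg

crossed belt: β = asin((r1+r2)/C) = asin(27/35) = 50.4823°
wrap1 = wrap2 = π + 2β = 280.9647°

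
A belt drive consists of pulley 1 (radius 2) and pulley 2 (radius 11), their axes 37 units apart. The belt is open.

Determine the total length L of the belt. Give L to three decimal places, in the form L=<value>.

open belt: β = asin((r2−r1)/C) = asin(9/37) = 14.0780°
wrap1 = π − 2β = 151.8439°
wrap2 = π + 2β = 208.1561°
tangent length = C·cosβ = 35.8887
L = r1·wrap1 + r2·wrap2 + 2·C·cosβ = 2·2.6502 + 11·3.6330 + 2·35.8887 = 117.0409

L=117.041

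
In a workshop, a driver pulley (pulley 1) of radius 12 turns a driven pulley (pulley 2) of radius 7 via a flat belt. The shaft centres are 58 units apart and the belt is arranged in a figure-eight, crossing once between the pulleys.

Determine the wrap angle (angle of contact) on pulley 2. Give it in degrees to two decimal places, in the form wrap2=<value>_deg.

crossed belt: β = asin((r1+r2)/C) = asin(19/58) = 19.1223°
wrap1 = wrap2 = π + 2β = 218.2447°

wrap2=218.24_deg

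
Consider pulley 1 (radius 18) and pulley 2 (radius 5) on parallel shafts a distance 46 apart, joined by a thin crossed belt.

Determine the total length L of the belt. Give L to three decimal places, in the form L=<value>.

crossed belt: β = asin((r1+r2)/C) = asin(23/46) = 30.0000°
wrap1 = wrap2 = π + 2β = 240.0000°
tangent length = C·cosβ = 39.8372
L = (r1+r2)·wrap + 2·C·cosβ = 23·4.1888 + 2·39.8372 = 176.0165

L=176.017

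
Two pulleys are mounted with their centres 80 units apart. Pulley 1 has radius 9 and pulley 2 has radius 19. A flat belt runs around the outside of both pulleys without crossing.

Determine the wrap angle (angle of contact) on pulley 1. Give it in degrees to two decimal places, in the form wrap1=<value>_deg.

wrap1=165.64_deg

open belt: β = asin((r2−r1)/C) = asin(10/80) = 7.1808°
wrap1 = π − 2β = 165.6385°
wrap2 = π + 2β = 194.3615°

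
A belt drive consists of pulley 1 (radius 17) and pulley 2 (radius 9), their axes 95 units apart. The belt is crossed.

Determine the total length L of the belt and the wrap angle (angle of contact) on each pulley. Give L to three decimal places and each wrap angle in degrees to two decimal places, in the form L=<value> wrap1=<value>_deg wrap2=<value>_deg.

L=278.843 wrap1=211.77_deg wrap2=211.77_deg

crossed belt: β = asin((r1+r2)/C) = asin(26/95) = 15.8836°
wrap1 = wrap2 = π + 2β = 211.7672°
tangent length = C·cosβ = 91.3729
L = (r1+r2)·wrap + 2·C·cosβ = 26·3.6960 + 2·91.3729 = 278.8426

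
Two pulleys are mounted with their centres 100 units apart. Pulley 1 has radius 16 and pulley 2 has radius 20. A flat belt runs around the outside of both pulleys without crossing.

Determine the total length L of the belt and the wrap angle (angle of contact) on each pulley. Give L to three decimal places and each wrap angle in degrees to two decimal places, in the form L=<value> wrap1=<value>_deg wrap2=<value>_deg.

L=313.257 wrap1=175.42_deg wrap2=184.58_deg

open belt: β = asin((r2−r1)/C) = asin(4/100) = 2.2924°
wrap1 = π − 2β = 175.4151°
wrap2 = π + 2β = 184.5849°
tangent length = C·cosβ = 99.9200
L = r1·wrap1 + r2·wrap2 + 2·C·cosβ = 16·3.0616 + 20·3.2216 + 2·99.9200 = 313.2574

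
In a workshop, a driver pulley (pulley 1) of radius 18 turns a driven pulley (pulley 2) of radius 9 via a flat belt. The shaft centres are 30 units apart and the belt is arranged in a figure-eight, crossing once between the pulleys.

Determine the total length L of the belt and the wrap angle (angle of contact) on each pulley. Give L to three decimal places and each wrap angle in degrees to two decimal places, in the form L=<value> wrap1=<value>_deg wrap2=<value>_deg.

crossed belt: β = asin((r1+r2)/C) = asin(27/30) = 64.1581°
wrap1 = wrap2 = π + 2β = 308.3161°
tangent length = C·cosβ = 13.0767
L = (r1+r2)·wrap + 2·C·cosβ = 27·5.3811 + 2·13.0767 = 171.4439

L=171.444 wrap1=308.32_deg wrap2=308.32_deg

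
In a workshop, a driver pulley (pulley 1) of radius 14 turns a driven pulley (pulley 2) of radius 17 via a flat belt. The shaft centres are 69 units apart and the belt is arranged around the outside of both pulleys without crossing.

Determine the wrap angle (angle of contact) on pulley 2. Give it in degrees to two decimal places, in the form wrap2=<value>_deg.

wrap2=184.98_deg

open belt: β = asin((r2−r1)/C) = asin(3/69) = 2.4919°
wrap1 = π − 2β = 175.0162°
wrap2 = π + 2β = 184.9838°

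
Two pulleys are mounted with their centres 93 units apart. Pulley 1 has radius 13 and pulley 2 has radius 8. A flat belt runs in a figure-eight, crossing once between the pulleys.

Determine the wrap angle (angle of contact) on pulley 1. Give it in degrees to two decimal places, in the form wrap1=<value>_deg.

wrap1=206.10_deg

crossed belt: β = asin((r1+r2)/C) = asin(21/93) = 13.0503°
wrap1 = wrap2 = π + 2β = 206.1006°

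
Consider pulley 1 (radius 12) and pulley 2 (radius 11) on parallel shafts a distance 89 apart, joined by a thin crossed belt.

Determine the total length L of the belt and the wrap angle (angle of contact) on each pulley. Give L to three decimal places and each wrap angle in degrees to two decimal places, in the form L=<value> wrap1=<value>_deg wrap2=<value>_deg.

crossed belt: β = asin((r1+r2)/C) = asin(23/89) = 14.9767°
wrap1 = wrap2 = π + 2β = 209.9535°
tangent length = C·cosβ = 85.9767
L = (r1+r2)·wrap + 2·C·cosβ = 23·3.6644 + 2·85.9767 = 256.2342

L=256.234 wrap1=209.95_deg wrap2=209.95_deg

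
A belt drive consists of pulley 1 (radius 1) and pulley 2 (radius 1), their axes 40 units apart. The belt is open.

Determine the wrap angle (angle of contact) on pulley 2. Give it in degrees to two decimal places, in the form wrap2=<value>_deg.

wrap2=180.00_deg

open belt: β = asin((r2−r1)/C) = asin(0/40) = 0.0000°
wrap1 = π − 2β = 180.0000°
wrap2 = π + 2β = 180.0000°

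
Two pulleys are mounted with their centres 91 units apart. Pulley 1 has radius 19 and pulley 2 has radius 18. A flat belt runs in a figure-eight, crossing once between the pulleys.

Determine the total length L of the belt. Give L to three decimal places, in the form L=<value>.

L=313.501

crossed belt: β = asin((r1+r2)/C) = asin(37/91) = 23.9910°
wrap1 = wrap2 = π + 2β = 227.9820°
tangent length = C·cosβ = 83.1384
L = (r1+r2)·wrap + 2·C·cosβ = 37·3.9790 + 2·83.1384 = 313.5013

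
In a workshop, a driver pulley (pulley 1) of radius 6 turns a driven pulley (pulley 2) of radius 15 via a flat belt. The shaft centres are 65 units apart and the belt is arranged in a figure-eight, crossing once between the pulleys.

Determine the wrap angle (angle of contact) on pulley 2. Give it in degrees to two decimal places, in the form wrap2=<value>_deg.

wrap2=217.70_deg

crossed belt: β = asin((r1+r2)/C) = asin(21/65) = 18.8491°
wrap1 = wrap2 = π + 2β = 217.6982°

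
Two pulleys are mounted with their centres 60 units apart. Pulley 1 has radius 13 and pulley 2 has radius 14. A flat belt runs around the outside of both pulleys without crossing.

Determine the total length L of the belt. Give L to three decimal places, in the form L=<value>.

open belt: β = asin((r2−r1)/C) = asin(1/60) = 0.9550°
wrap1 = π − 2β = 178.0901°
wrap2 = π + 2β = 181.9099°
tangent length = C·cosβ = 59.9917
L = r1·wrap1 + r2·wrap2 + 2·C·cosβ = 13·3.1083 + 14·3.1749 + 2·59.9917 = 204.8397

L=204.840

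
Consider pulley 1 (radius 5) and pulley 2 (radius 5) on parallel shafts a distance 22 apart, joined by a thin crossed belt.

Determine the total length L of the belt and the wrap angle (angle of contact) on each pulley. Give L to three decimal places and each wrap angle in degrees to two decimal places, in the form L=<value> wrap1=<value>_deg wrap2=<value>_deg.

L=80.045 wrap1=234.07_deg wrap2=234.07_deg

crossed belt: β = asin((r1+r2)/C) = asin(10/22) = 27.0357°
wrap1 = wrap2 = π + 2β = 234.0714°
tangent length = C·cosβ = 19.5959
L = (r1+r2)·wrap + 2·C·cosβ = 10·4.0853 + 2·19.5959 = 80.0450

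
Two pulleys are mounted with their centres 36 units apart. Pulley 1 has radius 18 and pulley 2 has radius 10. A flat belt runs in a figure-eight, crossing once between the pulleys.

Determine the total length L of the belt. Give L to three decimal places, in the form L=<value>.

crossed belt: β = asin((r1+r2)/C) = asin(28/36) = 51.0576°
wrap1 = wrap2 = π + 2β = 282.1151°
tangent length = C·cosβ = 22.6274
L = (r1+r2)·wrap + 2·C·cosβ = 28·4.9238 + 2·22.6274 = 183.1223

L=183.122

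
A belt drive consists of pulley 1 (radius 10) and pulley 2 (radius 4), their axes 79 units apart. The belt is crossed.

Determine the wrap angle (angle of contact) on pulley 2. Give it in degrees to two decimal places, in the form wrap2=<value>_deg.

wrap2=200.42_deg

crossed belt: β = asin((r1+r2)/C) = asin(14/79) = 10.2076°
wrap1 = wrap2 = π + 2β = 200.4152°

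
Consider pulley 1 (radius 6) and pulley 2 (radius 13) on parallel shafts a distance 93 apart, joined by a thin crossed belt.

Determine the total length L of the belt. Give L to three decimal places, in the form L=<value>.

L=249.586

crossed belt: β = asin((r1+r2)/C) = asin(19/93) = 11.7886°
wrap1 = wrap2 = π + 2β = 203.5772°
tangent length = C·cosβ = 91.0385
L = (r1+r2)·wrap + 2·C·cosβ = 19·3.5531 + 2·91.0385 = 249.5857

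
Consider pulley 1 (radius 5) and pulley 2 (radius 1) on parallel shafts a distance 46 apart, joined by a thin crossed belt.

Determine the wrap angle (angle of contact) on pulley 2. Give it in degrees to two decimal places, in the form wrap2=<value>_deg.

crossed belt: β = asin((r1+r2)/C) = asin(6/46) = 7.4947°
wrap1 = wrap2 = π + 2β = 194.9894°

wrap2=194.99_deg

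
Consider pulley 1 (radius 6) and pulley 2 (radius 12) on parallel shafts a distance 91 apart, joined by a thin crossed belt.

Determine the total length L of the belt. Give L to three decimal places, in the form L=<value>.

L=242.121

crossed belt: β = asin((r1+r2)/C) = asin(18/91) = 11.4085°
wrap1 = wrap2 = π + 2β = 202.8169°
tangent length = C·cosβ = 89.2020
L = (r1+r2)·wrap + 2·C·cosβ = 18·3.5398 + 2·89.2020 = 242.1209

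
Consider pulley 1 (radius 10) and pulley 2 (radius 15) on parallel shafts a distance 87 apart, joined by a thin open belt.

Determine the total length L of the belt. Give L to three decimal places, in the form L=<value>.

open belt: β = asin((r2−r1)/C) = asin(5/87) = 3.2947°
wrap1 = π − 2β = 173.4106°
wrap2 = π + 2β = 186.5894°
tangent length = C·cosβ = 86.8562
L = r1·wrap1 + r2·wrap2 + 2·C·cosβ = 10·3.0266 + 15·3.2566 + 2·86.8562 = 252.8273

L=252.827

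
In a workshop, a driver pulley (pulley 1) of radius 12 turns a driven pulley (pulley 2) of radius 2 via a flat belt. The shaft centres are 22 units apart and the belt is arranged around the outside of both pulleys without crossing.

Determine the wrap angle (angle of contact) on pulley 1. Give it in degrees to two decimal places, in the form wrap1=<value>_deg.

open belt: β = asin((r2−r1)/C) = asin(-10/22) = -27.0357°
wrap1 = π − 2β = 234.0714°
wrap2 = π + 2β = 125.9286°

wrap1=234.07_deg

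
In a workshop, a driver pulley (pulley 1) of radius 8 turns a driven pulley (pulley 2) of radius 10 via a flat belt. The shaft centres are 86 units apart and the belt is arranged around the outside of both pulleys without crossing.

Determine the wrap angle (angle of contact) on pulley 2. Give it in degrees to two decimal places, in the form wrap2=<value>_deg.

wrap2=182.67_deg

open belt: β = asin((r2−r1)/C) = asin(2/86) = 1.3326°
wrap1 = π − 2β = 177.3348°
wrap2 = π + 2β = 182.6652°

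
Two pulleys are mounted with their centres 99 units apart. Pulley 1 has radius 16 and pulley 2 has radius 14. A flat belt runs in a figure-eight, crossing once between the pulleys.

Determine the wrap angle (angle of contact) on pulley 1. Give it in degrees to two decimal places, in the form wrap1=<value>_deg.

crossed belt: β = asin((r1+r2)/C) = asin(30/99) = 17.6397°
wrap1 = wrap2 = π + 2β = 215.2794°

wrap1=215.28_deg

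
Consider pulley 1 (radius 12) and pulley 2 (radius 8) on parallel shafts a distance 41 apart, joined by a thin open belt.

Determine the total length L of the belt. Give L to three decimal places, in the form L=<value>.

open belt: β = asin((r2−r1)/C) = asin(-4/41) = -5.5987°
wrap1 = π − 2β = 191.1975°
wrap2 = π + 2β = 168.8025°
tangent length = C·cosβ = 40.8044
L = r1·wrap1 + r2·wrap2 + 2·C·cosβ = 12·3.3370 + 8·2.9462 + 2·40.8044 = 145.2224

L=145.222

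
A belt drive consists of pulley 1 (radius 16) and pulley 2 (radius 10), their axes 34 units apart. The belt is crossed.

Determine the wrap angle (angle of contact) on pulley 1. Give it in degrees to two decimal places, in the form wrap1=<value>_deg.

wrap1=279.76_deg

crossed belt: β = asin((r1+r2)/C) = asin(26/34) = 49.8808°
wrap1 = wrap2 = π + 2β = 279.7617°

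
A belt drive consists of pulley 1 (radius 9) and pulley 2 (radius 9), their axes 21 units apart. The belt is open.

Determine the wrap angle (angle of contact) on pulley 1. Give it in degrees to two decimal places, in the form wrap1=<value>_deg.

wrap1=180.00_deg

open belt: β = asin((r2−r1)/C) = asin(0/21) = 0.0000°
wrap1 = π − 2β = 180.0000°
wrap2 = π + 2β = 180.0000°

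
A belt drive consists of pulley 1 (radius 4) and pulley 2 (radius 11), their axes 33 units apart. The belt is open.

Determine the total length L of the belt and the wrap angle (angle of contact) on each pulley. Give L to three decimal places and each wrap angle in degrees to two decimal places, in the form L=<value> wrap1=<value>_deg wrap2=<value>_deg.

L=114.614 wrap1=155.51_deg wrap2=204.49_deg

open belt: β = asin((r2−r1)/C) = asin(7/33) = 12.2467°
wrap1 = π − 2β = 155.5066°
wrap2 = π + 2β = 204.4934°
tangent length = C·cosβ = 32.2490
L = r1·wrap1 + r2·wrap2 + 2·C·cosβ = 4·2.7141 + 11·3.5691 + 2·32.2490 = 114.6144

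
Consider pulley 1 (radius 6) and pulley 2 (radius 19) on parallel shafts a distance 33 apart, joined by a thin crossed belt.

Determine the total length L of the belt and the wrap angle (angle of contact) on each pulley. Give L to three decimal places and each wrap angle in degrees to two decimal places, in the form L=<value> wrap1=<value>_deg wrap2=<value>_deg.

crossed belt: β = asin((r1+r2)/C) = asin(25/33) = 49.2509°
wrap1 = wrap2 = π + 2β = 278.5019°
tangent length = C·cosβ = 21.5407
L = (r1+r2)·wrap + 2·C·cosβ = 25·4.8608 + 2·21.5407 = 164.6007

L=164.601 wrap1=278.50_deg wrap2=278.50_deg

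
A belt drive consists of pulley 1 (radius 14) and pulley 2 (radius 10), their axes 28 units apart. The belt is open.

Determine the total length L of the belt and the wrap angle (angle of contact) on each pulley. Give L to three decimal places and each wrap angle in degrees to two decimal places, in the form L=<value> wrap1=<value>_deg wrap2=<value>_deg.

L=131.971 wrap1=196.43_deg wrap2=163.57_deg

open belt: β = asin((r2−r1)/C) = asin(-4/28) = -8.2132°
wrap1 = π − 2β = 196.4264°
wrap2 = π + 2β = 163.5736°
tangent length = C·cosβ = 27.7128
L = r1·wrap1 + r2·wrap2 + 2·C·cosβ = 14·3.4283 + 10·2.8549 + 2·27.7128 = 131.9706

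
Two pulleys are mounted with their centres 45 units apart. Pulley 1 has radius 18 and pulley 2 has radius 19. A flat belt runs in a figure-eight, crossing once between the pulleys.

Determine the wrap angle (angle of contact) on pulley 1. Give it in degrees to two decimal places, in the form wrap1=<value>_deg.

crossed belt: β = asin((r1+r2)/C) = asin(37/45) = 55.3079°
wrap1 = wrap2 = π + 2β = 290.6157°

wrap1=290.62_deg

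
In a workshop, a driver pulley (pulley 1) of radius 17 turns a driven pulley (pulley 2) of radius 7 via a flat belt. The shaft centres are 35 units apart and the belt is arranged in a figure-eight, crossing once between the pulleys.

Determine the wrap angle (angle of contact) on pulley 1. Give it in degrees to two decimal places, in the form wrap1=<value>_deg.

wrap1=266.58_deg

crossed belt: β = asin((r1+r2)/C) = asin(24/35) = 43.2918°
wrap1 = wrap2 = π + 2β = 266.5836°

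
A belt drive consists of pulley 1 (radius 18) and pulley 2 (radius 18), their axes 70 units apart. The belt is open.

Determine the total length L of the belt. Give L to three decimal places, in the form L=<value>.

L=253.097

open belt: β = asin((r2−r1)/C) = asin(0/70) = 0.0000°
wrap1 = π − 2β = 180.0000°
wrap2 = π + 2β = 180.0000°
tangent length = C·cosβ = 70.0000
L = r1·wrap1 + r2·wrap2 + 2·C·cosβ = 18·3.1416 + 18·3.1416 + 2·70.0000 = 253.0973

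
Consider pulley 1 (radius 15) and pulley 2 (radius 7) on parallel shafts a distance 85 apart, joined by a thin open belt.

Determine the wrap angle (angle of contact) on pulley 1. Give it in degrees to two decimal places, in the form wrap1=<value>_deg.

wrap1=190.80_deg

open belt: β = asin((r2−r1)/C) = asin(-8/85) = -5.4005°
wrap1 = π − 2β = 190.8011°
wrap2 = π + 2β = 169.1989°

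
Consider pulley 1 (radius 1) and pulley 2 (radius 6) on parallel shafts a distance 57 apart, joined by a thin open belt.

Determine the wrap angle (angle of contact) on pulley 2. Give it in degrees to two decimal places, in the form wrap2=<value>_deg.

wrap2=190.06_deg

open belt: β = asin((r2−r1)/C) = asin(5/57) = 5.0324°
wrap1 = π − 2β = 169.9352°
wrap2 = π + 2β = 190.0648°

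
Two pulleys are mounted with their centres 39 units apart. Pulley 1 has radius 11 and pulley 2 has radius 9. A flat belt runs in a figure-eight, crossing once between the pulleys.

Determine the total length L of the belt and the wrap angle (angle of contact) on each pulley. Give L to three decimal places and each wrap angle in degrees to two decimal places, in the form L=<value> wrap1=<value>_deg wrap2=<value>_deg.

crossed belt: β = asin((r1+r2)/C) = asin(20/39) = 30.8519°
wrap1 = wrap2 = π + 2β = 241.7038°
tangent length = C·cosβ = 33.4813
L = (r1+r2)·wrap + 2·C·cosβ = 20·4.2185 + 2·33.4813 = 151.3332

L=151.333 wrap1=241.70_deg wrap2=241.70_deg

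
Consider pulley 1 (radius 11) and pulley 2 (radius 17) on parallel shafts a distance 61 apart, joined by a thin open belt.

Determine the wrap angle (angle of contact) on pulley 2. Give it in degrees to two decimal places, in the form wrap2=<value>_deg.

open belt: β = asin((r2−r1)/C) = asin(6/61) = 5.6448°
wrap1 = π − 2β = 168.7104°
wrap2 = π + 2β = 191.2896°

wrap2=191.29_deg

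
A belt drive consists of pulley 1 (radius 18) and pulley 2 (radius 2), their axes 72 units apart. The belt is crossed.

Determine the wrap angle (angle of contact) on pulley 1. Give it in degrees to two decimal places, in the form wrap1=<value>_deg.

wrap1=212.26_deg

crossed belt: β = asin((r1+r2)/C) = asin(20/72) = 16.1276°
wrap1 = wrap2 = π + 2β = 212.2552°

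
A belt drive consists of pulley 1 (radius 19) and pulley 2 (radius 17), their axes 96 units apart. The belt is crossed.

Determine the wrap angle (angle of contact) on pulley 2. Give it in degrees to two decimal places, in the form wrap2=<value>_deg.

crossed belt: β = asin((r1+r2)/C) = asin(36/96) = 22.0243°
wrap1 = wrap2 = π + 2β = 224.0486°

wrap2=224.05_deg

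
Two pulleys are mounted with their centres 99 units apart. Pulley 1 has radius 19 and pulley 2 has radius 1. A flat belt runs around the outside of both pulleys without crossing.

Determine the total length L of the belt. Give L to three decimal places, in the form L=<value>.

open belt: β = asin((r2−r1)/C) = asin(-18/99) = -10.4757°
wrap1 = π − 2β = 200.9514°
wrap2 = π + 2β = 159.0486°
tangent length = C·cosβ = 97.3499
L = r1·wrap1 + r2·wrap2 + 2·C·cosβ = 19·3.5073 + 1·2.7759 + 2·97.3499 = 264.1137

L=264.114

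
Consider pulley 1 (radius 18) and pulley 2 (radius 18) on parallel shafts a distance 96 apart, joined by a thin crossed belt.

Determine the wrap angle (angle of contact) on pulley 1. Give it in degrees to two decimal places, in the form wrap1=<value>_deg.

wrap1=224.05_deg

crossed belt: β = asin((r1+r2)/C) = asin(36/96) = 22.0243°
wrap1 = wrap2 = π + 2β = 224.0486°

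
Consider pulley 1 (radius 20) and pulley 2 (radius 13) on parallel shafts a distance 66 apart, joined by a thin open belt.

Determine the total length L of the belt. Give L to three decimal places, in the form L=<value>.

L=236.416

open belt: β = asin((r2−r1)/C) = asin(-7/66) = -6.0883°
wrap1 = π − 2β = 192.1766°
wrap2 = π + 2β = 167.8234°
tangent length = C·cosβ = 65.6277
L = r1·wrap1 + r2·wrap2 + 2·C·cosβ = 20·3.3541 + 13·2.9291 + 2·65.6277 = 236.4157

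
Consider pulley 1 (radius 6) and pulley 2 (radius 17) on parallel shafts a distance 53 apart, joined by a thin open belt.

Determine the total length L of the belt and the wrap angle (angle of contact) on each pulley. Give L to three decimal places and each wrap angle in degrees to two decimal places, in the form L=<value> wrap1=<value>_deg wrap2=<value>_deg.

open belt: β = asin((r2−r1)/C) = asin(11/53) = 11.9786°
wrap1 = π − 2β = 156.0427°
wrap2 = π + 2β = 203.9573°
tangent length = C·cosβ = 51.8459
L = r1·wrap1 + r2·wrap2 + 2·C·cosβ = 6·2.7235 + 17·3.5597 + 2·51.8459 = 180.5480

L=180.548 wrap1=156.04_deg wrap2=203.96_deg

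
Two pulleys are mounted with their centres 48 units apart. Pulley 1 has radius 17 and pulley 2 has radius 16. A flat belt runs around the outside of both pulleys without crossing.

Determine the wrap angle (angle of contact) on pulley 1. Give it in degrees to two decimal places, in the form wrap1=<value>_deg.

wrap1=182.39_deg

open belt: β = asin((r2−r1)/C) = asin(-1/48) = -1.1937°
wrap1 = π − 2β = 182.3875°
wrap2 = π + 2β = 177.6125°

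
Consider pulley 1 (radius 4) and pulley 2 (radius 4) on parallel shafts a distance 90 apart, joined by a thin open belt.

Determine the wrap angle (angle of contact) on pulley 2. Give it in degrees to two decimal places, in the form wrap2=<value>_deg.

open belt: β = asin((r2−r1)/C) = asin(0/90) = 0.0000°
wrap1 = π − 2β = 180.0000°
wrap2 = π + 2β = 180.0000°

wrap2=180.00_deg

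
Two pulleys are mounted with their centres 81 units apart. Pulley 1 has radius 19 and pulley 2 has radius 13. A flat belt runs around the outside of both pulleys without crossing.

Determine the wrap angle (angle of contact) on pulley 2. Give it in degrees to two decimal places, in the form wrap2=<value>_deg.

open belt: β = asin((r2−r1)/C) = asin(-6/81) = -4.2480°
wrap1 = π − 2β = 188.4960°
wrap2 = π + 2β = 171.5040°

wrap2=171.50_deg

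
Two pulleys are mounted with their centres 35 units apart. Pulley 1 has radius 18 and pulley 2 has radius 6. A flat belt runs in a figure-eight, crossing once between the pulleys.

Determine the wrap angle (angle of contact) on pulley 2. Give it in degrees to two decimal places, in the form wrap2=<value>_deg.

crossed belt: β = asin((r1+r2)/C) = asin(24/35) = 43.2918°
wrap1 = wrap2 = π + 2β = 266.5836°

wrap2=266.58_deg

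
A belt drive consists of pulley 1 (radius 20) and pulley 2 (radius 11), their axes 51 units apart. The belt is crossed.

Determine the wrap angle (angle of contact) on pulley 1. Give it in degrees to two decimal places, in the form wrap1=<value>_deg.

wrap1=254.87_deg

crossed belt: β = asin((r1+r2)/C) = asin(31/51) = 37.4337°
wrap1 = wrap2 = π + 2β = 254.8674°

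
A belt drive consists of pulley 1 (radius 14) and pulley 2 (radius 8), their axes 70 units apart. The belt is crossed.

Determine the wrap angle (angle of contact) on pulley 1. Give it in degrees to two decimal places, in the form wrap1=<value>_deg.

crossed belt: β = asin((r1+r2)/C) = asin(22/70) = 18.3177°
wrap1 = wrap2 = π + 2β = 216.6354°

wrap1=216.64_deg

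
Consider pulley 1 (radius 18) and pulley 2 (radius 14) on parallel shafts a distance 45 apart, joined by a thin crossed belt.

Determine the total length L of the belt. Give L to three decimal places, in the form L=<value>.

L=214.437

crossed belt: β = asin((r1+r2)/C) = asin(32/45) = 45.3254°
wrap1 = wrap2 = π + 2β = 270.6508°
tangent length = C·cosβ = 31.6386
L = (r1+r2)·wrap + 2·C·cosβ = 32·4.7237 + 2·31.6386 = 214.4371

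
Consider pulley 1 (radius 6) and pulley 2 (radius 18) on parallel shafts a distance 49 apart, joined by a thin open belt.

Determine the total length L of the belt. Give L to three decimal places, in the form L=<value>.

open belt: β = asin((r2−r1)/C) = asin(12/49) = 14.1758°
wrap1 = π − 2β = 151.6484°
wrap2 = π + 2β = 208.3516°
tangent length = C·cosβ = 47.5079
L = r1·wrap1 + r2·wrap2 + 2·C·cosβ = 6·2.6468 + 18·3.6364 + 2·47.5079 = 176.3520

L=176.352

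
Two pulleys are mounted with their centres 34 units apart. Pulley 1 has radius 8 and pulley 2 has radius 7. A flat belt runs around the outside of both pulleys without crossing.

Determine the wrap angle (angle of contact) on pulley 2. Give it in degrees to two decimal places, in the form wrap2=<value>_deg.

wrap2=176.63_deg

open belt: β = asin((r2−r1)/C) = asin(-1/34) = -1.6854°
wrap1 = π − 2β = 183.3708°
wrap2 = π + 2β = 176.6292°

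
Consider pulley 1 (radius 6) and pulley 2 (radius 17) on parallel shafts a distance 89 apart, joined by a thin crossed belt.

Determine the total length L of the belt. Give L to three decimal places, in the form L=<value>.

L=256.234

crossed belt: β = asin((r1+r2)/C) = asin(23/89) = 14.9767°
wrap1 = wrap2 = π + 2β = 209.9535°
tangent length = C·cosβ = 85.9767
L = (r1+r2)·wrap + 2·C·cosβ = 23·3.6644 + 2·85.9767 = 256.2342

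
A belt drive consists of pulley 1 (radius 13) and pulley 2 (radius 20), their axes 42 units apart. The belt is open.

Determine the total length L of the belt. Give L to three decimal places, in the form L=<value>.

L=188.842

open belt: β = asin((r2−r1)/C) = asin(7/42) = 9.5941°
wrap1 = π − 2β = 160.8119°
wrap2 = π + 2β = 199.1881°
tangent length = C·cosβ = 41.4126
L = r1·wrap1 + r2·wrap2 + 2·C·cosβ = 13·2.8067 + 20·3.4765 + 2·41.4126 = 188.8419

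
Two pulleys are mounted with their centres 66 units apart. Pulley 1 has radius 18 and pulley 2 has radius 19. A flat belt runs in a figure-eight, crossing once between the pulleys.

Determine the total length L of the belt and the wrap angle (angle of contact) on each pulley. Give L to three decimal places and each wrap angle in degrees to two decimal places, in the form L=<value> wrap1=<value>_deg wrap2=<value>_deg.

L=269.585 wrap1=248.20_deg wrap2=248.20_deg

crossed belt: β = asin((r1+r2)/C) = asin(37/66) = 34.0977°
wrap1 = wrap2 = π + 2β = 248.1954°
tangent length = C·cosβ = 54.6535
L = (r1+r2)·wrap + 2·C·cosβ = 37·4.3318 + 2·54.6535 = 269.5845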